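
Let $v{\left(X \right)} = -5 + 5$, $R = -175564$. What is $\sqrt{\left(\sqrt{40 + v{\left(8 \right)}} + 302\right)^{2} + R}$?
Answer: $2 \sqrt{-43891 + \left(151 + \sqrt{10}\right)^{2}} \approx 283.73 i$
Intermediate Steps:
$v{\left(X \right)} = 0$
$\sqrt{\left(\sqrt{40 + v{\left(8 \right)}} + 302\right)^{2} + R} = \sqrt{\left(\sqrt{40 + 0} + 302\right)^{2} - 175564} = \sqrt{\left(\sqrt{40} + 302\right)^{2} - 175564} = \sqrt{\left(2 \sqrt{10} + 302\right)^{2} - 175564} = \sqrt{\left(302 + 2 \sqrt{10}\right)^{2} - 175564} = \sqrt{-175564 + \left(302 + 2 \sqrt{10}\right)^{2}}$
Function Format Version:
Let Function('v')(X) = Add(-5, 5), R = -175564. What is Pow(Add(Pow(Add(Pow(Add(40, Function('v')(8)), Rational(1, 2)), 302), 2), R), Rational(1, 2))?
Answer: Mul(2, Pow(Add(-43891, Pow(Add(151, Pow(10, Rational(1, 2))), 2)), Rational(1, 2))) ≈ Mul(283.73, I)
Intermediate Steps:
Function('v')(X) = 0
Pow(Add(Pow(Add(Pow(Add(40, Function('v')(8)), Rational(1, 2)), 302), 2), R), Rational(1, 2)) = Pow(Add(Pow(Add(Pow(Add(40, 0), Rational(1, 2)), 302), 2), -175564), Rational(1, 2)) = Pow(Add(Pow(Add(Pow(40, Rational(1, 2)), 302), 2), -175564), Rational(1, 2)) = Pow(Add(Pow(Add(Mul(2, Pow(10, Rational(1, 2))), 302), 2), -175564), Rational(1, 2)) = Pow(Add(Pow(Add(302, Mul(2, Pow(10, Rational(1, 2)))), 2), -175564), Rational(1, 2)) = Pow(Add(-175564, Pow(Add(302, Mul(2, Pow(10, Rational(1, 2)))), 2)), Rational(1, 2))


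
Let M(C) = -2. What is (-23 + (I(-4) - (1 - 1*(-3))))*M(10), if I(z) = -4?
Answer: 62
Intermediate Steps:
(-23 + (I(-4) - (1 - 1*(-3))))*M(10) = (-23 + (-4 - (1 - 1*(-3))))*(-2) = (-23 + (-4 - (1 + 3)))*(-2) = (-23 + (-4 - 1*4))*(-2) = (-23 + (-4 - 4))*(-2) = (-23 - 8)*(-2) = -31*(-2) = 62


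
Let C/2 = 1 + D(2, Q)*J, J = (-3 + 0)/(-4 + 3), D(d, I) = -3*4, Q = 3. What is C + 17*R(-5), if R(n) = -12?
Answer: -274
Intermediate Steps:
D(d, I) = -12
J = 3 (J = -3/(-1) = -3*(-1) = 3)
C = -70 (C = 2*(1 - 12*3) = 2*(1 - 36) = 2*(-35) = -70)
C + 17*R(-5) = -70 + 17*(-12) = -70 - 204 = -274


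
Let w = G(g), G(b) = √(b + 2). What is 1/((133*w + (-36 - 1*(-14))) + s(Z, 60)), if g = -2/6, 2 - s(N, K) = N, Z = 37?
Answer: 9/4142 + 7*√15/4142 ≈ 0.0087182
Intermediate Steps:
s(N, K) = 2 - N
g = -⅓ (g = -2*⅙ = -⅓ ≈ -0.33333)
G(b) = √(2 + b)
w = √15/3 (w = √(2 - ⅓) = √(5/3) = √15/3 ≈ 1.2910)
1/((133*w + (-36 - 1*(-14))) + s(Z, 60)) = 1/((133*(√15/3) + (-36 - 1*(-14))) + (2 - 1*37)) = 1/((133*√15/3 + (-36 + 14)) + (2 - 37)) = 1/((133*√15/3 - 22) - 35) = 1/((-22 + 133*√15/3) - 35) = 1/(-57 + 133*√15/3)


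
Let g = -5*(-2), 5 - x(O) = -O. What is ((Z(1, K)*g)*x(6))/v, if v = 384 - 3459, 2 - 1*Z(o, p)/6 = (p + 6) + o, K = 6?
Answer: 484/205 ≈ 2.3610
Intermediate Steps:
x(O) = 5 + O (x(O) = 5 - (-1)*O = 5 + O)
g = 10
Z(o, p) = -24 - 6*o - 6*p (Z(o, p) = 12 - 6*((p + 6) + o) = 12 - 6*((6 + p) + o) = 12 - 6*(6 + o + p) = 12 + (-36 - 6*o - 6*p) = -24 - 6*o - 6*p)
v = -3075
((Z(1, K)*g)*x(6))/v = (((-24 - 6*1 - 6*6)*10)*(5 + 6))/(-3075) = (((-24 - 6 - 36)*10)*11)*(-1/3075) = (-66*10*11)*(-1/3075) = -660*11*(-1/3075) = -7260*(-1/3075) = 484/205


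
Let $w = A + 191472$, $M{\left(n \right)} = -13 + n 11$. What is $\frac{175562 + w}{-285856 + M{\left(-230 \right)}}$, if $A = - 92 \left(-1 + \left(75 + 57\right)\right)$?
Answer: $- \frac{354982}{288399} \approx -1.2309$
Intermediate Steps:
$M{\left(n \right)} = -13 + 11 n$
$A = -12052$ ($A = - 92 \left(-1 + 132\right) = \left(-92\right) 131 = -12052$)
$w = 179420$ ($w = -12052 + 191472 = 179420$)
$\frac{175562 + w}{-285856 + M{\left(-230 \right)}} = \frac{175562 + 179420}{-285856 + \left(-13 + 11 \left(-230\right)\right)} = \frac{354982}{-285856 - 2543} = \frac{354982}{-288399} = 354982 \left(- \frac{1}{288399}\right) = - \frac{354982}{288399}$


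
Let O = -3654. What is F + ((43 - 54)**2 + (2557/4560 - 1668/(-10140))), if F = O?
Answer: -2722112219/770640 ≈ -3532.3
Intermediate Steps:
F = -3654
F + ((43 - 54)**2 + (2557/4560 - 1668/(-10140))) = -3654 + ((43 - 54)**2 + (2557/4560 - 1668/(-10140))) = -3654 + ((-11)**2 + (2557*(1/4560) - 1668*(-1/10140))) = -3654 + (121 + (2557/4560 + 139/845)) = -3654 + (121 + 558901/770640) = -3654 + 93806341/770640 = -2722112219/770640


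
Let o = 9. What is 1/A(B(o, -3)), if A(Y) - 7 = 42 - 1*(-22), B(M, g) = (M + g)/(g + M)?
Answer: 1/71 ≈ 0.014085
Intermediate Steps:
B(M, g) = 1 (B(M, g) = (M + g)/(M + g) = 1)
A(Y) = 71 (A(Y) = 7 + (42 - 1*(-22)) = 7 + (42 + 22) = 7 + 64 = 71)
1/A(B(o, -3)) = 1/71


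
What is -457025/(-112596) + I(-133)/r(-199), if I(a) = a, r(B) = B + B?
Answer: 98435609/22406604 ≈ 4.3932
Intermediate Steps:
r(B) = 2*B
-457025/(-112596) + I(-133)/r(-199) = -457025/(-112596) - 133/(2*(-199)) = -457025*(-1/112596) - 133/(-398) = 457025/112596 - 133*(-1/398) = 457025/112596 + 133/398 = 98435609/22406604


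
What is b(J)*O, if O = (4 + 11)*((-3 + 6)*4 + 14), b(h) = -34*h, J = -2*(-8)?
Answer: -212160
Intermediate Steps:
J = 16
O = 390 (O = 15*(3*4 + 14) = 15*(12 + 14) = 15*26 = 390)
b(J)*O = -34*16*390 = -544*390 = -212160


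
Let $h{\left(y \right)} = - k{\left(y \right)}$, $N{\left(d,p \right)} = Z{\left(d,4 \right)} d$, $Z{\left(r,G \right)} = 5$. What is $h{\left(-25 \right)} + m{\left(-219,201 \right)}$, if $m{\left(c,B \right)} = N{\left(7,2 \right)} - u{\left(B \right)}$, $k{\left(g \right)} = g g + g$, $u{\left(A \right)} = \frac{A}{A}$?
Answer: $-566$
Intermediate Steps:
$u{\left(A \right)} = 1$
$N{\left(d,p \right)} = 5 d$
$k{\left(g \right)} = g + g^{2}$ ($k{\left(g \right)} = g^{2} + g = g + g^{2}$)
$h{\left(y \right)} = - y \left(1 + y\right)$
$m{\left(c,B \right)} = 34$ ($m{\left(c,B \right)} = 5 \cdot 7 - 1 = 35 - 1 = 34$)
$h{\left(-25 \right)} + m{\left(-219,201 \right)} = \left(-1\right) \left(-25\right) \left(1 - 25\right) + 34 = \left(-1\right) \left(-25\right) \left(-24\right) + 34 = -600 + 34 = -566$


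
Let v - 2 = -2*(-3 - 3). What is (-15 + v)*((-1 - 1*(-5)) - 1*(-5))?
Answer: -9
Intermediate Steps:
v = 14 (v = 2 - 2*(-3 - 3) = 2 - 2*(-6) = 2 + 12 = 14)
(-15 + v)*((-1 - 1*(-5)) - 1*(-5)) = (-15 + 14)*((-1 - 1*(-5)) - 1*(-5)) = -((-1 + 5) + 5) = -(4 + 5) = -1*9 = -9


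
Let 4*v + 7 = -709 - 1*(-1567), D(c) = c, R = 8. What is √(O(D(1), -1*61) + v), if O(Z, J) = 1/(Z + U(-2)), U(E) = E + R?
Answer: √41727/14 ≈ 14.591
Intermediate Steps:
U(E) = 8 + E (U(E) = E + 8 = 8 + E)
v = 851/4 (v = -7/4 + (-709 - 1*(-1567))/4 = -7/4 + (-709 + 1567)/4 = -7/4 + (¼)*858 = -7/4 + 429/2 = 851/4 ≈ 212.75)
O(Z, J) = 1/(6 + Z) (O(Z, J) = 1/(Z + (8 - 2)) = 1/(Z + 6) = 1/(6 + Z))
√(O(D(1), -1*61) + v) = √(1/(6 + 1) + 851/4) = √(1/7 + 851/4) = √(⅐ + 851/4) = √(5961/28) = √41727/14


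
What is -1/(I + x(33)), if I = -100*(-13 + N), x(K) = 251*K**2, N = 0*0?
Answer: -1/274639 ≈ -3.6411e-6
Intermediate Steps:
N = 0
I = 1300 (I = -100*(-13 + 0) = -100*(-13) = 1300)
-1/(I + x(33)) = -1/(1300 + 251*33**2) = -1/(1300 + 251*1089) = -1/(1300 + 273339) = -1/274639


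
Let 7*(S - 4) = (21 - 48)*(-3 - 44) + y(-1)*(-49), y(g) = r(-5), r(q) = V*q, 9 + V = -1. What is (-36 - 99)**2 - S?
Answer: 128728/7 ≈ 18390.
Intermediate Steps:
V = -10 (V = -9 - 1 = -10)
r(q) = -10*q
y(g) = 50 (y(g) = -10*(-5) = 50)
S = -1153/7 (S = 4 + ((21 - 48)*(-3 - 44) + 50*(-49))/7 = 4 + (-27*(-47) - 2450)/7 = 4 + (1269 - 2450)/7 = 4 + (1/7)*(-1181) = 4 - 1181/7 = -1153/7 ≈ -164.71)
(-36 - 99)**2 - S = (-36 - 99)**2 - 1*(-1153/7) = (-135)**2 + 1153/7 = 18225 + 1153/7 = 128728/7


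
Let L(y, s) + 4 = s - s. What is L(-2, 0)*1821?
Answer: -7284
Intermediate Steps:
L(y, s) = -4 (L(y, s) = -4 + (s - s) = -4 + 0 = -4)
L(-2, 0)*1821 = -4*1821 = -7284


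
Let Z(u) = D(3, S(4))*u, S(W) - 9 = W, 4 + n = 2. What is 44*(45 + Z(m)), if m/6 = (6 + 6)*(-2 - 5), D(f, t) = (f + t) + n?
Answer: -308484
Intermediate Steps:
n = -2 (n = -4 + 2 = -2)
S(W) = 9 + W
D(f, t) = -2 + f + t (D(f, t) = (f + t) - 2 = -2 + f + t)
m = -504 (m = 6*((6 + 6)*(-2 - 5)) = 6*(12*(-7)) = 6*(-84) = -504)
Z(u) = 14*u (Z(u) = (-2 + 3 + (9 + 4))*u = (-2 + 3 + 13)*u = 14*u)
44*(45 + Z(m)) = 44*(45 + 14*(-504)) = 44*(45 - 7056) = 44*(-7011) = -308484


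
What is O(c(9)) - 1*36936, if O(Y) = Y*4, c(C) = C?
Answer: -36900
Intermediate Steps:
O(Y) = 4*Y
O(c(9)) - 1*36936 = 4*9 - 1*36936 = 36 - 36936 = -36900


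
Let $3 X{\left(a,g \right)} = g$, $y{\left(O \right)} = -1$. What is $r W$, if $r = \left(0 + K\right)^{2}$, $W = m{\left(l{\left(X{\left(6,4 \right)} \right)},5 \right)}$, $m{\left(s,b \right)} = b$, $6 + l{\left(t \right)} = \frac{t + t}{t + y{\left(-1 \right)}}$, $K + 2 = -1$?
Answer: $45$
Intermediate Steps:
$K = -3$ ($K = -2 - 1 = -3$)
$X{\left(a,g \right)} = \frac{g}{3}$
$l{\left(t \right)} = -6 + \frac{2 t}{-1 + t}$ ($l{\left(t \right)} = -6 + \frac{t + t}{t - 1} = -6 + \frac{2 t}{-1 + t}$)
$W = 5$
$r = 9$ ($r = \left(0 - 3\right)^{2} = \left(-3\right)^{2} = 9$)
$r W = 9 \cdot 5 = 45$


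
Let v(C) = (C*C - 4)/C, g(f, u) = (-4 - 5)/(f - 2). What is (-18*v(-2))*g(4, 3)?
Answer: 0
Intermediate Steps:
g(f, u) = -9/(-2 + f)
v(C) = (-4 + C²)/C (v(C) = (C² - 4)/C = (-4 + C²)/C)
(-18*v(-2))*g(4, 3) = (-18*(-2 - 4/(-2)))*(-9/(-2 + 4)) = (-18*(-2 - 4*(-½)))*(-9/2) = (-18*(-2 + 2))*(-9*½) = -18*0*(-9/2) = 0*(-9/2) = 0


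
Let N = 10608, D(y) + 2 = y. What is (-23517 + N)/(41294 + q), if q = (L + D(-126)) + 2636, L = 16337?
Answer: -12909/60139 ≈ -0.21465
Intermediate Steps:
D(y) = -2 + y
q = 18845 (q = (16337 + (-2 - 126)) + 2636 = (16337 - 128) + 2636 = 16209 + 2636 = 18845)
(-23517 + N)/(41294 + q) = (-23517 + 10608)/(41294 + 18845) = -12909/60139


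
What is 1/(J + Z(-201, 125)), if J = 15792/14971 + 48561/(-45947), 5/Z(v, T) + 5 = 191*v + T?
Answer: -217566693087/474932242 ≈ -458.10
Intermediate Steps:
Z(v, T) = 5/(-5 + T + 191*v) (Z(v, T) = 5/(-5 + (191*v + T)) = 5/(-5 + (T + 191*v)) = 5/(-5 + T + 191*v))
J = -11667/5684897 (J = 15792*(1/14971) + 48561*(-1/45947) = 15792/14971 - 48561/45947 = -11667/5684897 ≈ -0.0020523)
1/(J + Z(-201, 125)) = 1/(-11667/5684897 + 5/(-5 + 125 + 191*(-201))) = 1/(-11667/5684897 + 5/(-5 + 125 - 38391)) = 1/(-11667/5684897 + 5/(-38271)) = 1/(-11667/5684897 + 5*(-1/38271)) = 1/(-11667/5684897 - 5/38271) = 1/(-474932242/217566693087) = -217566693087/474932242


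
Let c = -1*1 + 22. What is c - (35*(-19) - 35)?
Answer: 721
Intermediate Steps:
c = 21 (c = -1 + 22 = 21)
c - (35*(-19) - 35) = 21 - (35*(-19) - 35) = 21 - (-665 - 35) = 21 - 1*(-700) = 21 + 700 = 721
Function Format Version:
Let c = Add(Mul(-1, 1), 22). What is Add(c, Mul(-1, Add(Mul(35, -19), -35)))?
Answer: 721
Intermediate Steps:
c = 21 (c = Add(-1, 22) = 21)
Add(c, Mul(-1, Add(Mul(35, -19), -35))) = Add(21, Mul(-1, Add(Mul(35, -19), -35))) = Add(21, Mul(-1, Add(-665, -35))) = Add(21, Mul(-1, -700)) = Add(21, 700) = 721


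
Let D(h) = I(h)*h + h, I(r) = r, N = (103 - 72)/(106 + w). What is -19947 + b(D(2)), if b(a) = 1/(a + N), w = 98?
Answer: -25033281/1255 ≈ -19947.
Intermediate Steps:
N = 31/204 (N = (103 - 72)/(106 + 98) = 31/204 ≈ 0.15196)
D(h) = h + h**2 (D(h) = h*h + h = h**2 + h = h + h**2)
b(a) = 1/(31/204 + a) (b(a) = 1/(a + 31/204) = 1/(31/204 + a))
-19947 + b(D(2)) = -19947 + 204/(31 + 204*(2*(1 + 2))) = -19947 + 204/(31 + 204*(2*3)) = -19947 + 204/(31 + 204*6) = -19947 + 204/(31 + 1224) = -19947 + 204/1255 = -25033281/1255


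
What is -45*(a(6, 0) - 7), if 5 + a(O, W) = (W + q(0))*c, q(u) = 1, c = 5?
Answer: 315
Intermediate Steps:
a(O, W) = 5*W (a(O, W) = -5 + (W + 1)*5 = -5 + (1 + W)*5 = -5 + (5 + 5*W) = 5*W)
-45*(a(6, 0) - 7) = -45*(5*0 - 7) = -45*(0 - 7) = -45*(-7) = 315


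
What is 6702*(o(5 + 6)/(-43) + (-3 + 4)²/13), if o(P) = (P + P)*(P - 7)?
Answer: -7378902/559 ≈ -13200.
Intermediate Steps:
o(P) = 2*P*(-7 + P) (o(P) = (2*P)*(-7 + P) = 2*P*(-7 + P))
6702*(o(5 + 6)/(-43) + (-3 + 4)²/13) = 6702*((2*(5 + 6)*(-7 + (5 + 6)))/(-43) + (-3 + 4)²/13) = 6702*((2*11*(-7 + 11))*(-1/43) + 1²*(1/13)) = 6702*((2*11*4)*(-1/43) + 1*(1/13)) = 6702*(88*(-1/43) + 1/13) = 6702*(-88/43 + 1/13) = 6702*(-1101/559) = -7378902/559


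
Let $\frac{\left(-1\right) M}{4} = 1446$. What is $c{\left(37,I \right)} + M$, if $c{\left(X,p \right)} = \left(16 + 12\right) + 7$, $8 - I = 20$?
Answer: $-5749$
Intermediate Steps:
$I = -12$ ($I = 8 - 20 = -12$)
$M = -5784$ ($M = \left(-4\right) 1446 = -5784$)
$c{\left(X,p \right)} = 35$ ($c{\left(X,p \right)} = 28 + 7 = 35$)
$c{\left(37,I \right)} + M = 35 - 5784 = -5749$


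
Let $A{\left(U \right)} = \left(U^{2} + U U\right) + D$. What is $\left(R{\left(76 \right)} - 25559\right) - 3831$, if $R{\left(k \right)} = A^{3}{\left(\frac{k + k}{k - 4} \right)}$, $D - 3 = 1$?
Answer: $- \frac{14474605654}{531441} \approx -27237.0$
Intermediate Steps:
$D = 4$ ($D = 3 + 1 = 4$)
$A{\left(U \right)} = 4 + 2 U^{2}$ ($A{\left(U \right)} = \left(U^{2} + U U\right) + 4 = \left(U^{2} + U^{2}\right) + 4 = 2 U^{2} + 4 = 4 + 2 U^{2}$)
$R{\left(k \right)} = \left(4 + \frac{8 k^{2}}{\left(-4 + k\right)^{2}}\right)^{3}$ ($R{\left(k \right)} = \left(4 + 2 \left(\frac{k + k}{k - 4}\right)^{2}\right)^{3} = \left(4 + 2 \left(\frac{2 k}{-4 + k}\right)^{2}\right)^{3} = \left(4 + 2 \frac{4 k^{2}}{\left(-4 + k\right)^{2}}\right)^{3} = \left(4 + \frac{8 k^{2}}{\left(-4 + k\right)^{2}}\right)^{3}$)
$\left(R{\left(76 \right)} - 25559\right) - 3831 = \left(\frac{64 \left(\left(-4 + 76\right)^{2} + 2 \cdot 76^{2}\right)^{3}}{\left(-4 + 76\right)^{6}} - 25559\right) - 3831 = \left(\frac{64 \left(72^{2} + 2 \cdot 5776\right)^{3}}{139314069504} - 25559\right) - 3831 = \left(64 \cdot \frac{1}{139314069504} \left(5184 + 11552\right)^{3} - 25559\right) - 3831 = \left(64 \cdot \frac{1}{139314069504} \cdot 16736^{3} - 25559\right) - 3831 = \left(64 \cdot \frac{1}{139314069504} \cdot 4687648096256 - 25559\right) - 3831 = \left(\frac{1144445336}{531441} - 25559\right) - 3831 = - \frac{12438655183}{531441} - 3831 = - \frac{14474605654}{531441}$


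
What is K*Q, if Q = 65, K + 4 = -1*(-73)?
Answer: 4485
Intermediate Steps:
K = 69 (K = -4 - 1*(-73) = -4 + 73 = 69)
K*Q = 69*65 = 4485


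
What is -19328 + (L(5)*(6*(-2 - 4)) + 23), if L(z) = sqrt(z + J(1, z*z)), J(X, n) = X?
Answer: -19305 - 36*sqrt(6) ≈ -19393.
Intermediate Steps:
L(z) = sqrt(1 + z) (L(z) = sqrt(z + 1) = sqrt(1 + z))
-19328 + (L(5)*(6*(-2 - 4)) + 23) = -19328 + (sqrt(1 + 5)*(6*(-2 - 4)) + 23) = -19328 + (sqrt(6)*(6*(-6)) + 23) = -19328 + (sqrt(6)*(-36) + 23) = -19328 + (-36*sqrt(6) + 23) = -19328 + (23 - 36*sqrt(6)) = -19305 - 36*sqrt(6)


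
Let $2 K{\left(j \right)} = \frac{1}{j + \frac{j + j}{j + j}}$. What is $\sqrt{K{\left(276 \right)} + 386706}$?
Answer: $\frac{5 \sqrt{4747450370}}{554} \approx 621.86$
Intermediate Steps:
$K{\left(j \right)} = \frac{1}{2 \left(1 + j\right)}$ ($K{\left(j \right)} = \frac{1}{2 \left(j + \frac{j + j}{j + j}\right)} = \frac{1}{2 \left(j + \frac{2 j}{2 j}\right)} = \frac{1}{2 \left(j + 2 j \frac{1}{2 j}\right)} = \frac{1}{2 \left(j + 1\right)} = \frac{1}{2 \left(1 + j\right)}$)
$\sqrt{K{\left(276 \right)} + 386706} = \sqrt{\frac{1}{2 \left(1 + 276\right)} + 386706} = \sqrt{\frac{1}{2 \cdot 277} + 386706} = \sqrt{\frac{1}{2} \cdot \frac{1}{277} + 386706} = \sqrt{\frac{1}{554} + 386706} = \sqrt{\frac{214235125}{554}} = \frac{5 \sqrt{4747450370}}{554}$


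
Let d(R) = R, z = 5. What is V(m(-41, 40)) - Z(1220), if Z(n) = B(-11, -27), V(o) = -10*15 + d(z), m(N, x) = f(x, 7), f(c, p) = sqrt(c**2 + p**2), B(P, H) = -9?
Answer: -136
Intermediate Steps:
m(N, x) = sqrt(49 + x**2) (m(N, x) = sqrt(x**2 + 7**2) = sqrt(x**2 + 49) = sqrt(49 + x**2))
V(o) = -145 (V(o) = -10*15 + 5 = -150 + 5 = -145)
Z(n) = -9
V(m(-41, 40)) - Z(1220) = -145 - 1*(-9) = -145 + 9 = -136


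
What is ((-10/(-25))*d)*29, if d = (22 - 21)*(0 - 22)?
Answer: -1276/5 ≈ -255.20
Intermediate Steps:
d = -22 (d = 1*(-22) = -22)
((-10/(-25))*d)*29 = (-10/(-25)*(-22))*29 = (-10*(-1/25)*(-22))*29 = ((⅖)*(-22))*29 = -44/5*29 = -1276/5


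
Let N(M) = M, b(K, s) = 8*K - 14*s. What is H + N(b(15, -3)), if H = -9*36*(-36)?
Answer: 11826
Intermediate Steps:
b(K, s) = -14*s + 8*K
H = 11664 (H = -324*(-36) = 11664)
H + N(b(15, -3)) = 11664 + (-14*(-3) + 8*15) = 11664 + (42 + 120) = 11664 + 162 = 11826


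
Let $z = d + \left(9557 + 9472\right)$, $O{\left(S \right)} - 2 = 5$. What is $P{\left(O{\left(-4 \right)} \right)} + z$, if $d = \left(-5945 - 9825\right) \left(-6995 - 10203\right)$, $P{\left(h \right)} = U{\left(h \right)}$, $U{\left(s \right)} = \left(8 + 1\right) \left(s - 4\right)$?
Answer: $271231516$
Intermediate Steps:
$O{\left(S \right)} = 7$ ($O{\left(S \right)} = 2 + 5 = 7$)
$U{\left(s \right)} = -36 + 9 s$ ($U{\left(s \right)} = 9 \left(-4 + s\right) = -36 + 9 s$)
$P{\left(h \right)} = -36 + 9 h$
$d = 271212460$ ($d = \left(-15770\right) \left(-17198\right) = 271212460$)
$z = 271231489$ ($z = 271212460 + \left(9557 + 9472\right) = 271212460 + 19029 = 271231489$)
$P{\left(O{\left(-4 \right)} \right)} + z = \left(-36 + 9 \cdot 7\right) + 271231489 = \left(-36 + 63\right) + 271231489 = 27 + 271231489 = 271231516$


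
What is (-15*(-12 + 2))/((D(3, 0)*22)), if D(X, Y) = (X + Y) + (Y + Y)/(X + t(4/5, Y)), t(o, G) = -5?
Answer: 25/11 ≈ 2.2727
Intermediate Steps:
D(X, Y) = X + Y + 2*Y/(-5 + X) (D(X, Y) = (X + Y) + (Y + Y)/(X - 5) = (X + Y) + (2*Y)/(-5 + X) = (X + Y) + 2*Y/(-5 + X) = X + Y + 2*Y/(-5 + X))
(-15*(-12 + 2))/((D(3, 0)*22)) = (-15*(-12 + 2))/((((3² - 5*3 - 3*0 + 3*0)/(-5 + 3))*22)) = (-15*(-10))/((((9 - 15 + 0 + 0)/(-2))*22)) = 150/((-½*(-6)*22)) = 150/((3*22)) = 150/66 = 150*(1/66) = 25/11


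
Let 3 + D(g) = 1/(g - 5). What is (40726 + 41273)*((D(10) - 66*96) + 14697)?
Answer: 3426820209/5 ≈ 6.8536e+8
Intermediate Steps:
D(g) = -3 + 1/(-5 + g) (D(g) = -3 + 1/(g - 5) = -3 + 1/(-5 + g))
(40726 + 41273)*((D(10) - 66*96) + 14697) = (40726 + 41273)*(((16 - 3*10)/(-5 + 10) - 66*96) + 14697) = 81999*(((16 - 30)/5 - 6336) + 14697) = 81999*(((⅕)*(-14) - 6336) + 14697) = 81999*((-14/5 - 6336) + 14697) = 81999*(-31694/5 + 14697) = 81999*(41791/5) = 3426820209/5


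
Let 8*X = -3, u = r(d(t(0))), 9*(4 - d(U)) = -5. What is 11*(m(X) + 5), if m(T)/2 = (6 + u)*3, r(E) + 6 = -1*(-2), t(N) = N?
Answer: 187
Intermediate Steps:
d(U) = 41/9 (d(U) = 4 - 1/9*(-5) = 4 + 5/9 = 41/9)
r(E) = -4 (r(E) = -6 - 1*(-2) = -6 + 2 = -4)
u = -4
X = -3/8 (X = (1/8)*(-3) = -3/8 ≈ -0.37500)
m(T) = 12 (m(T) = 2*((6 - 4)*3) = 2*(2*3) = 2*6 = 12)
11*(m(X) + 5) = 11*(12 + 5) = 11*17 = 187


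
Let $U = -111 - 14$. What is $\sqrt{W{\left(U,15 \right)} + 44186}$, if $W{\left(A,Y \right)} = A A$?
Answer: $\sqrt{59811} \approx 244.56$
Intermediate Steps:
$U = -125$ ($U = -111 - 14 = -125$)
$W{\left(A,Y \right)} = A^{2}$
$\sqrt{W{\left(U,15 \right)} + 44186} = \sqrt{\left(-125\right)^{2} + 44186} = \sqrt{15625 + 44186} = \sqrt{59811}$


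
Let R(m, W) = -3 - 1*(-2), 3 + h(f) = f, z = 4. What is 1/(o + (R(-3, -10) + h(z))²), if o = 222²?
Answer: 1/49284 ≈ 2.0291e-5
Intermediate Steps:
h(f) = -3 + f
R(m, W) = -1 (R(m, W) = -3 + 2 = -1)
o = 49284
1/(o + (R(-3, -10) + h(z))²) = 1/(49284 + (-1 + (-3 + 4))²) = 1/(49284 + (-1 + 1)²) = 1/(49284 + 0²) = 1/(49284 + 0) = 1/49284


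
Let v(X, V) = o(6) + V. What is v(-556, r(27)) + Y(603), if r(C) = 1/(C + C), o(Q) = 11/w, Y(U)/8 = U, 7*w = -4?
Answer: 518915/108 ≈ 4804.8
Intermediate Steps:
w = -4/7 (w = (⅐)*(-4) = -4/7 ≈ -0.57143)
Y(U) = 8*U
o(Q) = -77/4 (o(Q) = 11/(-4/7) = 11*(-7/4) = -77/4)
r(C) = 1/(2*C)
v(X, V) = -77/4 + V
v(-556, r(27)) + Y(603) = (-77/4 + (½)/27) + 8*603 = (-77/4 + (½)*(1/27)) + 4824 = (-77/4 + 1/54) + 4824 = -2077/108 + 4824 = 518915/108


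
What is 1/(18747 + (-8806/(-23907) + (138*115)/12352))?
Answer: 147649632/2768231739005 ≈ 5.3337e-5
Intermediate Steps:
1/(18747 + (-8806/(-23907) + (138*115)/12352)) = 1/(18747 + (-8806*(-1/23907) + 15870*(1/12352))) = 1/(18747 + (8806/23907 + 7935/6176)) = 1/(18747 + 244087901/147649632) = 1/(2768231739005/147649632) = 147649632/2768231739005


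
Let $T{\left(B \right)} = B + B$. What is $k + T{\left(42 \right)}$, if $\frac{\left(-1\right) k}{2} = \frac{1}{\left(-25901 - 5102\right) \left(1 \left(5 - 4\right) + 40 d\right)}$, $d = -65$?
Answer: $\frac{6768450946}{80576797} \approx 84.0$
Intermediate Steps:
$T{\left(B \right)} = 2 B$
$k = - \frac{2}{80576797}$ ($k = - 2 \frac{1}{\left(-25901 - 5102\right) \left(1 \left(5 - 4\right) + 40 \left(-65\right)\right)} = - 2 \frac{1}{\left(-31003\right) \left(1 \cdot 1 - 2600\right)} = - 2 \left(- \frac{1}{31003 \left(1 - 2600\right)}\right) = - 2 \left(- \frac{1}{31003 \left(-2599\right)}\right) = - 2 \left(\left(- \frac{1}{31003}\right) \left(- \frac{1}{2599}\right)\right) = \left(-2\right) \frac{1}{80576797} = - \frac{2}{80576797} \approx -2.4821 \cdot 10^{-8}$)
$k + T{\left(42 \right)} = - \frac{2}{80576797} + 2 \cdot 42 = - \frac{2}{80576797} + 84 = \frac{6768450946}{80576797}$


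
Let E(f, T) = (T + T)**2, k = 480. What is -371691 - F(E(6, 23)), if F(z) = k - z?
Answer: -370055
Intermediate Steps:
E(f, T) = 4*T**2 (E(f, T) = (2*T)**2 = 4*T**2)
F(z) = 480 - z
-371691 - F(E(6, 23)) = -371691 - (480 - 4*23**2) = -371691 - (480 - 4*529) = -371691 - (480 - 1*2116) = -371691 - (480 - 2116) = -371691 - 1*(-1636) = -371691 + 1636 = -370055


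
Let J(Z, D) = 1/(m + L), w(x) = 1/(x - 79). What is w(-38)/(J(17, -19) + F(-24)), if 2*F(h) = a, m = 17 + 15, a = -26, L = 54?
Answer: 86/130689 ≈ 0.00065805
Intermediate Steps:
w(x) = 1/(-79 + x)
m = 32
J(Z, D) = 1/86 (J(Z, D) = 1/(32 + 54) = 1/86)
F(h) = -13 (F(h) = (½)*(-26) = -13)
w(-38)/(J(17, -19) + F(-24)) = 1/((-79 - 38)*(1/86 - 13)) = 1/((-117)*(-1117/86)) = -1/117*(-86/1117) = 86/130689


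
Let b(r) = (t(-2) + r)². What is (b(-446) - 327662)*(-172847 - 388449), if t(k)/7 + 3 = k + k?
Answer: 46383817552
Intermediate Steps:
t(k) = -21 + 14*k (t(k) = -21 + 7*(k + k) = -21 + 7*(2*k) = -21 + 14*k)
b(r) = (-49 + r)² (b(r) = ((-21 + 14*(-2)) + r)² = ((-21 - 28) + r)² = (-49 + r)²)
(b(-446) - 327662)*(-172847 - 388449) = ((-49 - 446)² - 327662)*(-172847 - 388449) = ((-495)² - 327662)*(-561296) = (245025 - 327662)*(-561296) = -82637*(-561296) = 46383817552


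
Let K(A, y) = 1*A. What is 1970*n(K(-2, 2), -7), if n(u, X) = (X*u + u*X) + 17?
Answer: 88650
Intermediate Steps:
K(A, y) = A
n(u, X) = 17 + 2*X*u (n(u, X) = (X*u + X*u) + 17 = 2*X*u + 17 = 17 + 2*X*u)
1970*n(K(-2, 2), -7) = 1970*(17 + 2*(-7)*(-2)) = 1970*(17 + 28) = 1970*45 = 88650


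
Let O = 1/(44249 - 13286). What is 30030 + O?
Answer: 929818891/30963 ≈ 30030.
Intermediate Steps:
O = 1/30963 ≈ 3.2297e-5
30030 + O = 30030 + 1/30963 = 929818891/30963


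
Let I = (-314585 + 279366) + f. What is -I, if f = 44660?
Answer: -9441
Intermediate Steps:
I = 9441 (I = (-314585 + 279366) + 44660 = -35219 + 44660 = 9441)
-I = -1*9441 = -9441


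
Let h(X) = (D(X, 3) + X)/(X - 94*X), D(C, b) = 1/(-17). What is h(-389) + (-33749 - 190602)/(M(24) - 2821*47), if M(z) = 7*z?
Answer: 137102064893/81438876771 ≈ 1.6835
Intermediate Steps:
D(C, b) = -1/17
h(X) = -(-1/17 + X)/(93*X) (h(X) = (-1/17 + X)/(X - 94*X) = (-1/17 + X)/((-93*X)) = (-1/17 + X)*(-1/(93*X)) = -(-1/17 + X)/(93*X))
h(-389) + (-33749 - 190602)/(M(24) - 2821*47) = (1/1581)*(1 - 17*(-389))/(-389) + (-33749 - 190602)/(7*24 - 2821*47) = (1/1581)*(-1/389)*(1 + 6613) - 224351/(168 - 132587) = (1/1581)*(-1/389)*6614 - 224351/(-132419) = -6614/615009 - 224351*(-1/132419) = -6614/615009 + 224351/132419 = 137102064893/81438876771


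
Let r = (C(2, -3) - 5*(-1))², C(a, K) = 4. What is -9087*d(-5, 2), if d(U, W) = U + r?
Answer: -690612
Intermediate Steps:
r = 81 (r = (4 - 5*(-1))² = (4 + 5)² = 9² = 81)
d(U, W) = 81 + U (d(U, W) = U + 81 = 81 + U)
-9087*d(-5, 2) = -9087*(81 - 5) = -9087*76 = -690612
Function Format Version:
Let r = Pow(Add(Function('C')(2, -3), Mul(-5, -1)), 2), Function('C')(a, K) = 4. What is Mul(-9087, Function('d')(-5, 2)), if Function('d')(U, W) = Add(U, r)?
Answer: -690612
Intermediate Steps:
r = 81 (r = Pow(Add(4, Mul(-5, -1)), 2) = Pow(Add(4, 5), 2) = Pow(9, 2) = 81)
Function('d')(U, W) = Add(81, U) (Function('d')(U, W) = Add(U, 81) = Add(81, U))
Mul(-9087, Function('d')(-5, 2)) = Mul(-9087, Add(81, -5)) = Mul(-9087, 76) = -690612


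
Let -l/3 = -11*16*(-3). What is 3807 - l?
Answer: 5391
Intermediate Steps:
l = -1584 (l = -3*(-11*16)*(-3) = -(-528)*(-3) = -3*528 = -1584)
3807 - l = 3807 - 1*(-1584) = 3807 + 1584 = 5391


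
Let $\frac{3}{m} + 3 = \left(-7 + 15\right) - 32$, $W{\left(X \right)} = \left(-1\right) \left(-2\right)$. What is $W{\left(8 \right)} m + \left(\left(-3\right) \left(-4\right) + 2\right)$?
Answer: $\frac{124}{9} \approx 13.778$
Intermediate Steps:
$W{\left(X \right)} = 2$
$m = - \frac{1}{9}$ ($m = \frac{3}{-3 + \left(\left(-7 + 15\right) - 32\right)} = \frac{3}{-3 + \left(8 - 32\right)} = \frac{3}{-3 - 24} = \frac{3}{-27} = 3 \left(- \frac{1}{27}\right) = - \frac{1}{9} \approx -0.11111$)
$W{\left(8 \right)} m + \left(\left(-3\right) \left(-4\right) + 2\right) = 2 \left(- \frac{1}{9}\right) + \left(\left(-3\right) \left(-4\right) + 2\right) = - \frac{2}{9} + \left(12 + 2\right) = - \frac{2}{9} + 14 = \frac{124}{9}$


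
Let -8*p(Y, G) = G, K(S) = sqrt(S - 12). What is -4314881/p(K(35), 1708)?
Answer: 8629762/427 ≈ 20210.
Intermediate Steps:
K(S) = sqrt(-12 + S)
p(Y, G) = -G/8
-4314881/p(K(35), 1708) = -4314881/((-1/8*1708)) = -4314881/(-427/2) = -4314881*(-2/427) = 8629762/427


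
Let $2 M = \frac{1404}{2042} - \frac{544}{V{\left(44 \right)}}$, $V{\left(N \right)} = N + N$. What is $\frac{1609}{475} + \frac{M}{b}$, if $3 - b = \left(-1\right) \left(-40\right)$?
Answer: $\frac{683270298}{197384825} \approx 3.4616$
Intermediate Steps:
$V{\left(N \right)} = 2 N$
$M = - \frac{30853}{11231}$ ($M = \frac{\frac{1404}{2042} - \frac{544}{2 \cdot 44}}{2} = \frac{1404 \cdot \frac{1}{2042} - \frac{544}{88}}{2} = \frac{\frac{702}{1021} - \frac{68}{11}}{2} = \frac{1}{2} \left(- \frac{61706}{11231}\right) = - \frac{30853}{11231} \approx -2.7471$)
$b = -37$ ($b = 3 - \left(-1\right) \left(-40\right) = 3 - 40 = -37$)
$\frac{1609}{475} + \frac{M}{b} = \frac{1609}{475} - \frac{30853}{11231 \left(-37\right)} = 1609 \cdot \frac{1}{475} - - \frac{30853}{415547} = \frac{1609}{475} + \frac{30853}{415547} = \frac{683270298}{197384825}$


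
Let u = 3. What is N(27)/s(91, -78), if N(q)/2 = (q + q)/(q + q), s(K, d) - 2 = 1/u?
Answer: 6/7 ≈ 0.85714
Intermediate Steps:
s(K, d) = 7/3 (s(K, d) = 2 + 1/3 = 2 + ⅓ = 7/3)
N(q) = 2 (N(q) = 2*((q + q)/(q + q)) = 2*((2*q)/((2*q))) = 2*((2*q)*(1/(2*q))) = 2*1 = 2)
N(27)/s(91, -78) = 2/(7/3) = 2*(3/7) = 6/7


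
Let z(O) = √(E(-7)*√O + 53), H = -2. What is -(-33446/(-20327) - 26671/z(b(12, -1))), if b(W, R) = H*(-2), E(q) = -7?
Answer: -33446/20327 + 26671*√39/39 ≈ 4269.1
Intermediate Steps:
b(W, R) = 4 (b(W, R) = -2*(-2) = 4)
z(O) = √(53 - 7*√O) (z(O) = √(-7*√O + 53) = √(53 - 7*√O))
-(-33446/(-20327) - 26671/z(b(12, -1))) = -(-33446/(-20327) - 26671/√(53 - 7*√4)) = -(-33446*(-1/20327) - 26671/√(53 - 7*2)) = -(33446/20327 - 26671/√(53 - 14)) = -(33446/20327 - 26671*√39/39) = -33446/20327 + 26671*√39/39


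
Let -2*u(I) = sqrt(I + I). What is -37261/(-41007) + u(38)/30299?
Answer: 37261/41007 - sqrt(19)/30299 ≈ 0.90851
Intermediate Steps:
u(I) = -sqrt(2)*sqrt(I)/2 (u(I) = -sqrt(I + I)/2 = -sqrt(2)*sqrt(I)/2)
-37261/(-41007) + u(38)/30299 = -37261/(-41007) - sqrt(2)*sqrt(38)/2/30299 = -37261*(-1/41007) - sqrt(19)*(1/30299) = 37261/41007 - sqrt(19)/30299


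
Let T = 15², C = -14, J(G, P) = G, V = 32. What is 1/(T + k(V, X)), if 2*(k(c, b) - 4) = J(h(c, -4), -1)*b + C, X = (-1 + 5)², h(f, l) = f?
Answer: 1/478 ≈ 0.0020920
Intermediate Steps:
X = 16 (X = 4² = 16)
T = 225
k(c, b) = -3 + b*c/2 (k(c, b) = 4 + (c*b - 14)/2 = 4 + (b*c - 14)/2 = 4 + (-14 + b*c)/2 = 4 + (-7 + b*c/2) = -3 + b*c/2)
1/(T + k(V, X)) = 1/(225 + (-3 + (½)*16*32)) = 1/(225 + (-3 + 256)) = 1/(225 + 253) = 1/478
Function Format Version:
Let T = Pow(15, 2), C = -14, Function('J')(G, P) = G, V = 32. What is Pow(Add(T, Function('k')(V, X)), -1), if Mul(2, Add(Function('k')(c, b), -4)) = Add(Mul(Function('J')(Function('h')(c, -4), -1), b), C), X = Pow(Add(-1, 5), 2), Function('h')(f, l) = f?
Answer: Rational(1, 478) ≈ 0.0020920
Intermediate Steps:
X = 16 (X = Pow(4, 2) = 16)
T = 225
Function('k')(c, b) = Add(-3, Mul(Rational(1, 2), b, c)) (Function('k')(c, b) = Add(4, Mul(Rational(1, 2), Add(Mul(c, b), -14))) = Add(4, Mul(Rational(1, 2), Add(Mul(b, c), -14))) = Add(4, Mul(Rational(1, 2), Add(-14, Mul(b, c)))) = Add(4, Add(-7, Mul(Rational(1, 2), b, c))) = Add(-3, Mul(Rational(1, 2), b, c)))
Pow(Add(T, Function('k')(V, X)), -1) = Pow(Add(225, Add(-3, Mul(Rational(1, 2), 16, 32))), -1) = Pow(Add(225, Add(-3, 256)), -1) = Pow(Add(225, 253), -1) = Pow(478, -1) = Rational(1, 478)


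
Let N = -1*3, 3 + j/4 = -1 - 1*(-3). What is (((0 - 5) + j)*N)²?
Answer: 729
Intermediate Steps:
j = -4 (j = -12 + 4*(-1 - 1*(-3)) = -12 + 4*(-1 + 3) = -12 + 4*2 = -12 + 8 = -4)
N = -3
(((0 - 5) + j)*N)² = (((0 - 5) - 4)*(-3))² = ((-5 - 4)*(-3))² = (-9*(-3))² = 27² = 729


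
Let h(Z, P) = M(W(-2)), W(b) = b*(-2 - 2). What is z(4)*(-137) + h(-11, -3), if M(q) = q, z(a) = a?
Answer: -540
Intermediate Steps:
W(b) = -4*b (W(b) = b*(-4) = -4*b)
h(Z, P) = 8 (h(Z, P) = -4*(-2) = 8)
z(4)*(-137) + h(-11, -3) = 4*(-137) + 8 = -548 + 8 = -540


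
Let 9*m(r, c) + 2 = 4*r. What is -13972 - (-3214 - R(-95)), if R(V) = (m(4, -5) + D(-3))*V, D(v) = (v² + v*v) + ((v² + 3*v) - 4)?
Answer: -110122/9 ≈ -12236.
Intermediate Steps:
m(r, c) = -2/9 + 4*r/9 (m(r, c) = -2/9 + (4*r)/9 = -2/9 + 4*r/9)
D(v) = -4 + 3*v + 3*v² (D(v) = (v² + v²) + (-4 + v² + 3*v) = 2*v² + (-4 + v² + 3*v) = -4 + 3*v + 3*v²)
R(V) = 140*V/9 (R(V) = ((-2/9 + (4/9)*4) + (-4 + 3*(-3) + 3*(-3)²))*V = ((-2/9 + 16/9) + (-4 - 9 + 3*9))*V = (14/9 + (-4 - 9 + 27))*V = (14/9 + 14)*V = 140*V/9)
-13972 - (-3214 - R(-95)) = -13972 - (-3214 - 140*(-95)/9) = -13972 - (-3214 - 1*(-13300/9)) = -13972 - (-3214 + 13300/9) = -13972 - 1*(-15626/9) = -13972 + 15626/9 = -110122/9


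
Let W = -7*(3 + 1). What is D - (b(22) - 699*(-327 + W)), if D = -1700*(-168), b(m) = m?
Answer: 37433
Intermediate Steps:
W = -28 (W = -7*4 = -28)
D = 285600
D - (b(22) - 699*(-327 + W)) = 285600 - (22 - 699*(-327 - 28)) = 285600 - (22 - 699*(-355)) = 285600 - (22 + 248145) = 285600 - 1*248167 = 285600 - 248167 = 37433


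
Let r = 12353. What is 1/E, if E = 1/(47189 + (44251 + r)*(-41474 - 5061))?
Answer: -2634019951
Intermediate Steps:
E = -1/2634019951 (E = 1/(47189 + (44251 + 12353)*(-41474 - 5061)) = 1/(47189 + 56604*(-46535)) = 1/(47189 - 2634067140) = 1/(-2634019951) = -1/2634019951 ≈ -3.7965e-10)
1/E = 1/(-1/2634019951) = -2634019951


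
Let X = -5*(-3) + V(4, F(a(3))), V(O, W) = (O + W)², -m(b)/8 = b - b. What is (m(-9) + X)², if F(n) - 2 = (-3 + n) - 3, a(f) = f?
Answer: 576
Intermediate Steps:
m(b) = 0 (m(b) = -8*(b - b) = -8*0 = 0)
F(n) = -4 + n (F(n) = 2 + ((-3 + n) - 3) = 2 + (-6 + n) = -4 + n)
X = 24 (X = -5*(-3) + (4 + (-4 + 3))² = 15 + (4 - 1)² = 15 + 3² = 15 + 9 = 24)
(m(-9) + X)² = (0 + 24)² = 24² = 576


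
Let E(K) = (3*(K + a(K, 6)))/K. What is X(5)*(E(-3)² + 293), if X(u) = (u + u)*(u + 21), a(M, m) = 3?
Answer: 76180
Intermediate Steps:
E(K) = (9 + 3*K)/K (E(K) = (3*(K + 3))/K = (3*(3 + K))/K = (9 + 3*K)/K)
X(u) = 2*u*(21 + u) (X(u) = (2*u)*(21 + u) = 2*u*(21 + u))
X(5)*(E(-3)² + 293) = (2*5*(21 + 5))*((3 + 9/(-3))² + 293) = (2*5*26)*((3 + 9*(-⅓))² + 293) = 260*((3 - 3)² + 293) = 260*(0² + 293) = 260*(0 + 293) = 260*293 = 76180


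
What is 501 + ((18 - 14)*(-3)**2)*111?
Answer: 4497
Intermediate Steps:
501 + ((18 - 14)*(-3)**2)*111 = 501 + (4*9)*111 = 501 + 36*111 = 501 + 3996 = 4497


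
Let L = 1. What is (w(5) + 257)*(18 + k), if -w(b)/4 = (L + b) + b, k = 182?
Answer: 42600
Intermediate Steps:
w(b) = -4 - 8*b (w(b) = -4*((1 + b) + b) = -4*(1 + 2*b) = -4 - 8*b)
(w(5) + 257)*(18 + k) = ((-4 - 8*5) + 257)*(18 + 182) = ((-4 - 40) + 257)*200 = (-44 + 257)*200 = 213*200 = 42600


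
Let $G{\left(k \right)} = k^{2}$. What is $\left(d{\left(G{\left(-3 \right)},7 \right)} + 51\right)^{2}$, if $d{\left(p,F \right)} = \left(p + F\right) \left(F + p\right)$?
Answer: $94249$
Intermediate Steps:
$d{\left(p,F \right)} = \left(F + p\right)^{2}$ ($d{\left(p,F \right)} = \left(F + p\right) \left(F + p\right) = \left(F + p\right)^{2}$)
$\left(d{\left(G{\left(-3 \right)},7 \right)} + 51\right)^{2} = \left(\left(7 + \left(-3\right)^{2}\right)^{2} + 51\right)^{2} = \left(\left(7 + 9\right)^{2} + 51\right)^{2} = \left(16^{2} + 51\right)^{2} = \left(256 + 51\right)^{2} = 307^{2} = 94249$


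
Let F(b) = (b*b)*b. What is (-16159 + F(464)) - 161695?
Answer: 99719490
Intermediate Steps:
F(b) = b³ (F(b) = b²*b = b³)
(-16159 + F(464)) - 161695 = (-16159 + 464³) - 161695 = (-16159 + 99897344) - 161695 = 99881185 - 161695 = 99719490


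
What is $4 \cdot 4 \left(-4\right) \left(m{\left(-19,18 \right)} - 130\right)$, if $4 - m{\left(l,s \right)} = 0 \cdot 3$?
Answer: $8064$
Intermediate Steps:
$m{\left(l,s \right)} = 4$ ($m{\left(l,s \right)} = 4 - 0 \cdot 3 = 4 - 0 = 4 + 0 = 4$)
$4 \cdot 4 \left(-4\right) \left(m{\left(-19,18 \right)} - 130\right) = 4 \cdot 4 \left(-4\right) \left(4 - 130\right) = 16 \left(-4\right) \left(-126\right) = \left(-64\right) \left(-126\right) = 8064$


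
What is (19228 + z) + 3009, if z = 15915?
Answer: 38152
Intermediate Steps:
(19228 + z) + 3009 = (19228 + 15915) + 3009 = 35143 + 3009 = 38152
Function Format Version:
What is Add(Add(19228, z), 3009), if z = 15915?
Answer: 38152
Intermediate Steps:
Add(Add(19228, z), 3009) = Add(Add(19228, 15915), 3009) = Add(35143, 3009) = 38152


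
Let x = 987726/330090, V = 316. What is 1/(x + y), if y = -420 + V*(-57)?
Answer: -55015/1013871859 ≈ -5.4262e-5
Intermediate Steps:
x = 164621/55015 (x = 987726*(1/330090) = 164621/55015 ≈ 2.9923)
y = -18432 (y = -420 + 316*(-57) = -420 - 18012 = -18432)
1/(x + y) = 1/(164621/55015 - 18432) = 1/(-1013871859/55015) = -55015/1013871859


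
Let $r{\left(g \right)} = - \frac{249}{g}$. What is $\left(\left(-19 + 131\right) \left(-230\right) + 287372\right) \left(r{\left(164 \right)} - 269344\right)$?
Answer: $- \frac{2889024808995}{41} \approx -7.0464 \cdot 10^{10}$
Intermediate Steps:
$\left(\left(-19 + 131\right) \left(-230\right) + 287372\right) \left(r{\left(164 \right)} - 269344\right) = \left(\left(-19 + 131\right) \left(-230\right) + 287372\right) \left(- \frac{249}{164} - 269344\right) = \left(112 \left(-230\right) + 287372\right) \left(\left(-249\right) \frac{1}{164} - 269344\right) = \left(-25760 + 287372\right) \left(- \frac{249}{164} - 269344\right) = 261612 \left(- \frac{44172665}{164}\right) = - \frac{2889024808995}{41}$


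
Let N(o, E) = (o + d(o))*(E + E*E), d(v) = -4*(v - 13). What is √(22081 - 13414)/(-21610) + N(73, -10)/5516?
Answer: -7515/2758 - 9*√107/21610 ≈ -2.7291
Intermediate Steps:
d(v) = 52 - 4*v (d(v) = -4*(-13 + v) = 52 - 4*v)
N(o, E) = (52 - 3*o)*(E + E²) (N(o, E) = (o + (52 - 4*o))*(E + E*E) = (52 - 3*o)*(E + E²))
√(22081 - 13414)/(-21610) + N(73, -10)/5516 = √(22081 - 13414)/(-21610) - 10*(52 - 3*73 + 52*(-10) - 3*(-10)*73)/5516 = √8667*(-1/21610) - 10*(52 - 219 - 520 + 2190)*(1/5516) = (9*√107)*(-1/21610) - 10*1503*(1/5516) = -9*√107/21610 - 15030*1/5516 = -9*√107/21610 - 7515/2758 = -7515/2758 - 9*√107/21610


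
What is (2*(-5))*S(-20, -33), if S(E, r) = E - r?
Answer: -130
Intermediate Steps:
(2*(-5))*S(-20, -33) = (2*(-5))*(-20 - 1*(-33)) = -10*(-20 + 33) = -10*13 = -130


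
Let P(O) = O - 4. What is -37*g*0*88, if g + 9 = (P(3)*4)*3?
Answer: 0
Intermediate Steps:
P(O) = -4 + O
g = -21 (g = -9 + ((-4 + 3)*4)*3 = -9 - 1*4*3 = -9 - 4*3 = -9 - 12 = -21)
-37*g*0*88 = -(-777)*0*88 = -37*0*88 = 0*88 = 0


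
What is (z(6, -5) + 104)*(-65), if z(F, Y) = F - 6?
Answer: -6760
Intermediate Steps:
z(F, Y) = -6 + F
(z(6, -5) + 104)*(-65) = ((-6 + 6) + 104)*(-65) = (0 + 104)*(-65) = 104*(-65) = -6760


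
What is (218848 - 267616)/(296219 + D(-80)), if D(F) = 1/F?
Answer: -1300480/7899173 ≈ -0.16463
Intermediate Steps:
(218848 - 267616)/(296219 + D(-80)) = (218848 - 267616)/(296219 + 1/(-80)) = -48768/(296219 - 1/80) = -48768/23697519/80 = -48768*80/23697519 = -1300480/7899173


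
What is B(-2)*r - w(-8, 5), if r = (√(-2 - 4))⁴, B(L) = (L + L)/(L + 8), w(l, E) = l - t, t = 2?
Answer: -14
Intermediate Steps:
w(l, E) = -2 + l (w(l, E) = l - 1*2 = l - 2 = -2 + l)
B(L) = 2*L/(8 + L) (B(L) = (2*L)/(8 + L) = 2*L/(8 + L))
r = 36 (r = (√(-6))⁴ = (I*√6)⁴ = 36)
B(-2)*r - w(-8, 5) = (2*(-2)/(8 - 2))*36 - (-2 - 8) = (2*(-2)/6)*36 - 1*(-10) = (2*(-2)*(⅙))*36 + 10 = -⅔*36 + 10 = -24 + 10 = -14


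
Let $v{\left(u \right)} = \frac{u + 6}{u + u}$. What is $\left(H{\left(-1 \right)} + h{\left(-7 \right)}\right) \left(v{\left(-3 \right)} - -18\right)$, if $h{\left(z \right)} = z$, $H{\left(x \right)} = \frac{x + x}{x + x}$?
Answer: $-105$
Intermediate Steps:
$H{\left(x \right)} = 1$ ($H{\left(x \right)} = \frac{2 x}{2 x} = 2 x \frac{1}{2 x} = 1$)
$v{\left(u \right)} = \frac{6 + u}{2 u}$
$\left(H{\left(-1 \right)} + h{\left(-7 \right)}\right) \left(v{\left(-3 \right)} - -18\right) = \left(1 - 7\right) \left(\frac{6 - 3}{2 \left(-3\right)} - -18\right) = - 6 \left(\frac{1}{2} \left(- \frac{1}{3}\right) 3 + 18\right) = - 6 \left(- \frac{1}{2} + 18\right) = \left(-6\right) \frac{35}{2} = -105$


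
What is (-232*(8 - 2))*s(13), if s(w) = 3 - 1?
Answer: -2784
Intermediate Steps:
s(w) = 2
(-232*(8 - 2))*s(13) = -232*(8 - 2)*2 = -232*6*2 = -29*48*2 = -1392*2 = -2784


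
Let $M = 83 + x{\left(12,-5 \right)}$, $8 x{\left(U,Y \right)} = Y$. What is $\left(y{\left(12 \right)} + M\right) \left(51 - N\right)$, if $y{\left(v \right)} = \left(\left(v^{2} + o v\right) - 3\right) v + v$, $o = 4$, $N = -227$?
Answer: $\frac{2626961}{4} \approx 6.5674 \cdot 10^{5}$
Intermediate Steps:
$x{\left(U,Y \right)} = \frac{Y}{8}$
$M = \frac{659}{8}$ ($M = 83 + \frac{1}{8} \left(-5\right) = 83 - \frac{5}{8} = \frac{659}{8} \approx 82.375$)
$y{\left(v \right)} = v + v \left(-3 + v^{2} + 4 v\right)$ ($y{\left(v \right)} = \left(\left(v^{2} + 4 v\right) - 3\right) v + v = \left(-3 + v^{2} + 4 v\right) v + v = v \left(-3 + v^{2} + 4 v\right) + v = v + v \left(-3 + v^{2} + 4 v\right)$)
$\left(y{\left(12 \right)} + M\right) \left(51 - N\right) = \left(12 \left(-2 + 12^{2} + 4 \cdot 12\right) + \frac{659}{8}\right) \left(51 - -227\right) = \left(12 \left(-2 + 144 + 48\right) + \frac{659}{8}\right) \left(51 + 227\right) = \left(12 \cdot 190 + \frac{659}{8}\right) 278 = \left(2280 + \frac{659}{8}\right) 278 = \frac{18899}{8} \cdot 278 = \frac{2626961}{4}$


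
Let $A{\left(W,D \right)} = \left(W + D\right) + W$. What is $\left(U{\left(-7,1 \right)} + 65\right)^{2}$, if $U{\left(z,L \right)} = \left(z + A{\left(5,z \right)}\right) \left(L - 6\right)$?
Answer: $7225$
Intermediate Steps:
$A{\left(W,D \right)} = D + 2 W$ ($A{\left(W,D \right)} = \left(D + W\right) + W = D + 2 W$)
$U{\left(z,L \right)} = \left(-6 + L\right) \left(10 + 2 z\right)$ ($U{\left(z,L \right)} = \left(z + \left(z + 2 \cdot 5\right)\right) \left(L - 6\right) = \left(z + \left(z + 10\right)\right) \left(-6 + L\right) = \left(z + \left(10 + z\right)\right) \left(-6 + L\right) = \left(10 + 2 z\right) \left(-6 + L\right) = \left(-6 + L\right) \left(10 + 2 z\right)$)
$\left(U{\left(-7,1 \right)} + 65\right)^{2} = \left(\left(-60 - -84 + 1 \left(-7\right) + 1 \left(10 - 7\right)\right) + 65\right)^{2} = \left(\left(-60 + 84 - 7 + 1 \cdot 3\right) + 65\right)^{2} = \left(\left(-60 + 84 - 7 + 3\right) + 65\right)^{2} = \left(20 + 65\right)^{2} = 85^{2} = 7225$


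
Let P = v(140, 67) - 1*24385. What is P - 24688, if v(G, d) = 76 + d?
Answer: -48930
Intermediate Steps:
P = -24242 (P = (76 + 67) - 1*24385 = 143 - 24385 = -24242)
P - 24688 = -24242 - 24688 = -48930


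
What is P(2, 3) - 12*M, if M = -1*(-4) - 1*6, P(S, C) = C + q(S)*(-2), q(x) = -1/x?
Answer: 28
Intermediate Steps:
P(S, C) = C + 2/S (P(S, C) = C - 1/S*(-2) = C + 2/S)
M = -2 (M = 4 - 6 = -2)
P(2, 3) - 12*M = (3 + 2/2) - 12*(-2) = (3 + 2*(½)) + 24 = (3 + 1) + 24 = 4 + 24 = 28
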